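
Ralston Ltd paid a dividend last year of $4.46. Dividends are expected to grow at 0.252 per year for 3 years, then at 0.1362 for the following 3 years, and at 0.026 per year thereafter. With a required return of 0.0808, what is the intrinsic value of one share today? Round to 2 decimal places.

$191.89

Three-stage DDM. Project D₁…D_6; terminal Gordon value at t=6 with g = 0.026; discount at r = 0.0808.
D_1 = 5.5839
D_2 = 6.9911
D_3 = 8.7528
D_4 = 9.9450
D_5 = 11.2995
D_6 = 12.8384
TV_6 = 13.1722/(0.0808−0.026) = 240.3693
P₀ = Σ Dₜ/(1+r)ᵗ + TV_6/(1+r)^6 = 191.8907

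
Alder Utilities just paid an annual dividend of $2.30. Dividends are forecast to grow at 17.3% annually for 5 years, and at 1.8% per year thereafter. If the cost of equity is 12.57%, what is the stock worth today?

Two-stage DDM. Project D₁…D_5 at 0.173, terminal growth 0.018, discount at r = 0.1257.
D_1 = 2.6979
D_2 = 3.1646
D_3 = 3.7121
D_4 = 4.3543
D_5 = 5.1076
Terminal value at t=5: TV = D_6/(r−g) = 5.1995/(0.1257−0.018) = 48.2781
P₀ = 2.6979/(1+0.1257)^1 + 3.1646/(1+0.1257)^2 + 3.7121/(1+0.1257)^3 + 4.3543/(1+0.1257)^4 + 5.1076/(1+0.1257)^5 + 48.2781/(1+0.1257)^5 = 39.7412

$39.74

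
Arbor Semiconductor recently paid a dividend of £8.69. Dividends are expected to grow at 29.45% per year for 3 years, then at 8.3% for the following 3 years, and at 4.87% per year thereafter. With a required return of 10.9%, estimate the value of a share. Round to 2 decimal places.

Three-stage DDM. Project D₁…D_6; terminal Gordon value at t=6 with g = 0.0487; discount at r = 0.109.
D_1 = 11.2492
D_2 = 14.5621
D_3 = 18.8506
D_4 = 20.4152
D_5 = 22.1097
D_6 = 23.9448
TV_6 = 25.1109/(0.109−0.0487) = 416.4331
P₀ = Σ Dₜ/(1+r)ᵗ + TV_6/(1+r)^6 = 299.2023

£299.20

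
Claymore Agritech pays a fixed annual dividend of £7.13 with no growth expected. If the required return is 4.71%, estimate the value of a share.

£151.38

Zero-growth DDM (perpetuity): P₀ = D/r = 7.13 / 0.0471 = 151.3800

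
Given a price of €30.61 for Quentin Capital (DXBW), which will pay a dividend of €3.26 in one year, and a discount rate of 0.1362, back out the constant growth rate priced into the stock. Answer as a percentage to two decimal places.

2.97%

From P₀ = D₁/(r − g), the implied growth is g = r − D₁/P₀.
g = 0.1362 − 3.26/30.61 = 0.1362 − 0.10650 = 0.02970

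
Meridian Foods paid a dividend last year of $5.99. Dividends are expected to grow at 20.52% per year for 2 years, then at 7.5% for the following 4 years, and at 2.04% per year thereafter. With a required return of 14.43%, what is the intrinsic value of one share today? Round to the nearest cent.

Three-stage DDM. Project D₁…D_6; terminal Gordon value at t=6 with g = 0.0204; discount at r = 0.1443.
D_1 = 7.2191
D_2 = 8.7005
D_3 = 9.3531
D_4 = 10.0545
D_5 = 10.8086
D_6 = 11.6193
TV_6 = 11.8563/(0.1443−0.0204) = 95.6925
P₀ = Σ Dₜ/(1+r)ᵗ + TV_6/(1+r)^6 = 78.3664

$78.37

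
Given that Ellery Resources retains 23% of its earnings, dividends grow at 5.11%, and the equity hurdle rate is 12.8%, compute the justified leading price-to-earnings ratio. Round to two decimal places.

10.01

Payout ratio b = 1 − 0.23 = 0.77.
Justified leading P/E = b/(r−g) = 0.77/(0.128−0.0511) = 10.0130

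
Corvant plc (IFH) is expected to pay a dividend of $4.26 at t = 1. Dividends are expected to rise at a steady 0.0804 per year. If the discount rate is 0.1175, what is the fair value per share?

$114.82

Gordon growth model: P₀ = D₁/(r − g), with D₁ = 4.26 given directly.
P₀ = 4.2600 / (0.1175 − 0.0804) = 4.2600 / 0.0371 = 114.8248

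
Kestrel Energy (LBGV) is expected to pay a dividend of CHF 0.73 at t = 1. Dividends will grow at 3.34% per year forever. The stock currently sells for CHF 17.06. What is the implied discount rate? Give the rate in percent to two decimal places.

Rearranging the constant-growth DDM: r = D₁/P₀ + g.
r = 0.7300 / 17.06 + 0.0334 = 0.04279 + 0.0334 = 0.07619

7.62%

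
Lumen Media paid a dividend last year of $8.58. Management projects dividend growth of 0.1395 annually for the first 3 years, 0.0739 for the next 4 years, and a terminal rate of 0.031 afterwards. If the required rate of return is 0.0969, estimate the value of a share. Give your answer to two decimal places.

Three-stage DDM. Project D₁…D_7; terminal Gordon value at t=7 with g = 0.031; discount at r = 0.0969.
D_1 = 9.7769
D_2 = 11.1408
D_3 = 12.6949
D_4 = 13.6331
D_5 = 14.6406
D_6 = 15.7225
D_7 = 16.8844
TV_7 = 17.4078/(0.0969−0.031) = 264.1550
P₀ = Σ Dₜ/(1+r)ᵗ + TV_7/(1+r)^7 = 202.5502

$202.55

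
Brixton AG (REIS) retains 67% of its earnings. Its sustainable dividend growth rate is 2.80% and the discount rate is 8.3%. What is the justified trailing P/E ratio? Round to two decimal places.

Payout ratio b = 1 − 0.67 = 0.33.
Justified trailing P/E = b(1+g)/(r−g) = 0.33×(1+0.028)/(0.083−0.028) = 6.1680

6.17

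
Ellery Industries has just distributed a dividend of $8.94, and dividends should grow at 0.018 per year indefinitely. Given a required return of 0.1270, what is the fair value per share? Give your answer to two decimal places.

$83.49

Gordon growth model: P₀ = D₁/(r − g). D₁ = 8.94 × (1 + 0.018) = 9.1009.
P₀ = 9.1009 / (0.127 − 0.018) = 9.1009 / 0.109 = 83.4947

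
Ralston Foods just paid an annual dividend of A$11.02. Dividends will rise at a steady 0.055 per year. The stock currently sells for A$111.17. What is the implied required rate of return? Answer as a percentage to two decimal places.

Rearranging the constant-growth DDM: r = D₁/P₀ + g.
D₁ = 11.02 × (1 + 0.055) = 11.6261.
r = 11.6261 / 111.17 + 0.055 = 0.10458 + 0.055 = 0.15958

15.96%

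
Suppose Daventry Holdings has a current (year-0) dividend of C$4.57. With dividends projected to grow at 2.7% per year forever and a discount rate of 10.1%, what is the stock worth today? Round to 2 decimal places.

Gordon growth model: P₀ = D₁/(r − g). D₁ = 4.57 × (1 + 0.027) = 4.6934.
P₀ = 4.6934 / (0.101 − 0.027) = 4.6934 / 0.074 = 63.4242

C$63.42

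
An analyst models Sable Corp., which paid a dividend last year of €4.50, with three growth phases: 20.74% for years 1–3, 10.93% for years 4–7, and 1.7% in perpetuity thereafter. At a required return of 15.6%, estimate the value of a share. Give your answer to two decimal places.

€65.07

Three-stage DDM. Project D₁…D_7; terminal Gordon value at t=7 with g = 0.017; discount at r = 0.156.
D_1 = 5.4333
D_2 = 6.5602
D_3 = 7.9207
D_4 = 8.7865
D_5 = 9.7468
D_6 = 10.8122
D_7 = 11.9939
TV_7 = 12.1978/(0.156−0.017) = 87.7543
P₀ = Σ Dₜ/(1+r)ᵗ + TV_7/(1+r)^7 = 65.0665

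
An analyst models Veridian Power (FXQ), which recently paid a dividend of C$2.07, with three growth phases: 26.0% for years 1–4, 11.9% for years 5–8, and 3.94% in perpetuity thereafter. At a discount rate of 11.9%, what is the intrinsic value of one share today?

Three-stage DDM. Project D₁…D_8; terminal Gordon value at t=8 with g = 0.0394; discount at r = 0.119.
D_1 = 2.6082
D_2 = 3.2863
D_3 = 4.1408
D_4 = 5.2174
D_5 = 5.8382
D_6 = 6.5330
D_7 = 7.3104
D_8 = 8.1804
TV_8 = 8.5027/(0.119−0.0394) = 106.8175
P₀ = Σ Dₜ/(1+r)ᵗ + TV_8/(1+r)^8 = 67.9998

C$68.00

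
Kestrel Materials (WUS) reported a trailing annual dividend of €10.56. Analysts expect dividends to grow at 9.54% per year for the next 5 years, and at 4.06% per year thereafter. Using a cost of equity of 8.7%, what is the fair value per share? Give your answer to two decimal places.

€300.16

Two-stage DDM. Project D₁…D_5 at 0.0954, terminal growth 0.0406, discount at r = 0.087.
D_1 = 11.5674
D_2 = 12.6710
D_3 = 13.8798
D_4 = 15.2039
D_5 = 16.6543
Terminal value at t=5: TV = D_6/(r−g) = 17.3305/(0.087−0.0406) = 373.5024
P₀ = 11.5674/(1+0.087)^1 + 12.6710/(1+0.087)^2 + 13.8798/(1+0.087)^3 + 15.2039/(1+0.087)^4 + 16.6543/(1+0.087)^5 + 373.5024/(1+0.087)^5 = 300.1561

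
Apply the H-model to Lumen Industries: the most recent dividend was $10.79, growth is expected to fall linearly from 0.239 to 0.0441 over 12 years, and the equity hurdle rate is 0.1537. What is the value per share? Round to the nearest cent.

$217.92

H-model: P₀ = D₀[(1+g_L) + H(g_S−g_L)]/(r−g_L), with H = 12/2 = 6.
P₀ = 10.79 × [(1+0.0441) + 6×(0.239−0.0441)] / (0.1537−0.0441)
   = 10.79 × 2.2135 / 0.1096 = 217.9167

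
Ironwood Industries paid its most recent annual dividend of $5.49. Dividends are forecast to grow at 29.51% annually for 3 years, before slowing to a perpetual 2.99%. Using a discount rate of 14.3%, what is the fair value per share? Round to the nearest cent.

$93.98

Two-stage DDM. Project D₁…D_3 at 0.2951, terminal growth 0.0299, discount at r = 0.143.
D_1 = 7.1101
D_2 = 9.2083
D_3 = 11.9257
Terminal value at t=3: TV = D_4/(r−g) = 12.2822/(0.143−0.0299) = 108.5962
P₀ = 7.1101/(1+0.143)^1 + 9.2083/(1+0.143)^2 + 11.9257/(1+0.143)^3 + 108.5962/(1+0.143)^3 = 93.9789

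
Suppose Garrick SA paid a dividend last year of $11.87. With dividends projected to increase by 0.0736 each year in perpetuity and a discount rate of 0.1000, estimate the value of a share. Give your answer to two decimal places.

$482.71

Gordon growth model: P₀ = D₁/(r − g). D₁ = 11.87 × (1 + 0.0736) = 12.7436.
P₀ = 12.7436 / (0.1 − 0.0736) = 12.7436 / 0.0264 = 482.7133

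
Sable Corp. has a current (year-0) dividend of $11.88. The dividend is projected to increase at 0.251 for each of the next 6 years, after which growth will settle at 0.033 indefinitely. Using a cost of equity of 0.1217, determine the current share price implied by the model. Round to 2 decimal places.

$372.49

Two-stage DDM. Project D₁…D_6 at 0.251, terminal growth 0.033, discount at r = 0.1217.
D_1 = 14.8619
D_2 = 18.5922
D_3 = 23.2589
D_4 = 29.0968
D_5 = 36.4001
D_6 = 45.5366
Terminal value at t=6: TV = D_7/(r−g) = 47.0393/(0.1217−0.033) = 530.3188
P₀ = 14.8619/(1+0.1217)^1 + 18.5922/(1+0.1217)^2 + 23.2589/(1+0.1217)^3 + 29.0968/(1+0.1217)^4 + 36.4001/(1+0.1217)^5 + 45.5366/(1+0.1217)^6 + 530.3188/(1+0.1217)^6 = 372.4876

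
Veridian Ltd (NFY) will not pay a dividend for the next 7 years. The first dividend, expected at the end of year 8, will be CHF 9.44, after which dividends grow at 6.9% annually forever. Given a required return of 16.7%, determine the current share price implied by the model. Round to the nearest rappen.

Deferred-dividend DDM. At t=7 the remaining stream is a growing perpetuity with first payment D_8 = 9.44.
V_7 = D_8/(r−g) = 9.44/(0.167−0.069) = 96.3265
P₀ = V_7/(1+r)^7 = 96.3265/(1+0.167)^7 = 32.6776

CHF 32.68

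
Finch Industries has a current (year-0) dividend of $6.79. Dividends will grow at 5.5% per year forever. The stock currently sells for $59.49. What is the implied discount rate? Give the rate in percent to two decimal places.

17.54%

Rearranging the constant-growth DDM: r = D₁/P₀ + g.
D₁ = 6.79 × (1 + 0.055) = 7.1634.
r = 7.1634 / 59.49 + 0.055 = 0.12041 + 0.055 = 0.17541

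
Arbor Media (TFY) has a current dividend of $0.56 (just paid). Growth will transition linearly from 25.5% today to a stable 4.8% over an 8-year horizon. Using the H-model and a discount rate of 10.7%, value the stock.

$17.81

H-model: P₀ = D₀[(1+g_L) + H(g_S−g_L)]/(r−g_L), with H = 8/2 = 4.
P₀ = 0.56 × [(1+0.048) + 4×(0.255−0.048)] / (0.107−0.048)
   = 0.56 × 1.8760 / 0.059 = 17.8061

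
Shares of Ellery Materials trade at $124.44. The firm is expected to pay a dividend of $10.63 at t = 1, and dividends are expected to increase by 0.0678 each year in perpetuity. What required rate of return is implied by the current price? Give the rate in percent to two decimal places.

15.32%

Rearranging the constant-growth DDM: r = D₁/P₀ + g.
r = 10.6300 / 124.44 + 0.0678 = 0.08542 + 0.0678 = 0.15322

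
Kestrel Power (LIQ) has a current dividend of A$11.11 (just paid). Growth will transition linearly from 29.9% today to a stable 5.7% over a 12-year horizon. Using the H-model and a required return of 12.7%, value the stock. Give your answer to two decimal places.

H-model: P₀ = D₀[(1+g_L) + H(g_S−g_L)]/(r−g_L), with H = 12/2 = 6.
P₀ = 11.11 × [(1+0.057) + 6×(0.299−0.057)] / (0.127−0.057)
   = 11.11 × 2.5090 / 0.07 = 398.2141

A$398.21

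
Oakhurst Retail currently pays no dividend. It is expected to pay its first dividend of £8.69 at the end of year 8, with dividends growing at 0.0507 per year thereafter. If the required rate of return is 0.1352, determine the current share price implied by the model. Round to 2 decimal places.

£42.33

Deferred-dividend DDM. At t=7 the remaining stream is a growing perpetuity with first payment D_8 = 8.69.
V_7 = D_8/(r−g) = 8.69/(0.1352−0.0507) = 102.8402
P₀ = V_7/(1+r)^7 = 102.8402/(1+0.1352)^7 = 42.3308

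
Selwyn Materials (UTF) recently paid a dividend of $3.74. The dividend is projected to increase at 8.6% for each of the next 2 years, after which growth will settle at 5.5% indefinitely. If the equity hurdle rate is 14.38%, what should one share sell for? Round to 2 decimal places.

Two-stage DDM. Project D₁…D_2 at 0.086, terminal growth 0.055, discount at r = 0.1438.
D_1 = 4.0616
D_2 = 4.4109
Terminal value at t=2: TV = D_3/(r−g) = 4.6535/(0.1438−0.055) = 52.4048
P₀ = 4.0616/(1+0.1438)^1 + 4.4109/(1+0.1438)^2 + 52.4048/(1+0.1438)^2 = 46.9788

$46.98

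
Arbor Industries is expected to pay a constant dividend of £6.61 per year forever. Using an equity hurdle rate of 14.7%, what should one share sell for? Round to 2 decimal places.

Zero-growth DDM (perpetuity): P₀ = D/r = 6.61 / 0.147 = 44.9660

£44.97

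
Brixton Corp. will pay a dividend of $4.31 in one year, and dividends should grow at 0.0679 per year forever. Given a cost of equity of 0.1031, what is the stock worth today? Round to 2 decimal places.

Gordon growth model: P₀ = D₁/(r − g), with D₁ = 4.31 given directly.
P₀ = 4.3100 / (0.1031 − 0.0679) = 4.3100 / 0.0352 = 122.4432

$122.44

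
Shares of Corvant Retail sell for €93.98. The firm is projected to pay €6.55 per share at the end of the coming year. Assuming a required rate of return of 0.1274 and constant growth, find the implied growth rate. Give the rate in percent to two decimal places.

From P₀ = D₁/(r − g), the implied growth is g = r − D₁/P₀.
g = 0.1274 − 6.55/93.98 = 0.1274 − 0.06970 = 0.05770

5.77%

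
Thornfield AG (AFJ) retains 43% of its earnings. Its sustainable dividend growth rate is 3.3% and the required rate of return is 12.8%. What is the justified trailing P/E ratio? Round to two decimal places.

Payout ratio b = 1 − 0.43 = 0.57.
Justified trailing P/E = b(1+g)/(r−g) = 0.57×(1+0.033)/(0.128−0.033) = 6.1980

6.20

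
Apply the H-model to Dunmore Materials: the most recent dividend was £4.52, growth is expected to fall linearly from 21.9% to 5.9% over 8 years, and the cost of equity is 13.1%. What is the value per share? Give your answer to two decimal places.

£106.66

H-model: P₀ = D₀[(1+g_L) + H(g_S−g_L)]/(r−g_L), with H = 8/2 = 4.
P₀ = 4.52 × [(1+0.059) + 4×(0.219−0.059)] / (0.131−0.059)
   = 4.52 × 1.6990 / 0.072 = 106.6594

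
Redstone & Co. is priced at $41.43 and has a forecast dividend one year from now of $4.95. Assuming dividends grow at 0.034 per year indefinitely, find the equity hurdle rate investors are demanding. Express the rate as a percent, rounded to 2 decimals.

15.35%

Rearranging the constant-growth DDM: r = D₁/P₀ + g.
r = 4.9500 / 41.43 + 0.034 = 0.11948 + 0.034 = 0.15348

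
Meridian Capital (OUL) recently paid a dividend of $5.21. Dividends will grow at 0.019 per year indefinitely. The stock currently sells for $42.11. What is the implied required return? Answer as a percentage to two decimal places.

Rearranging the constant-growth DDM: r = D₁/P₀ + g.
D₁ = 5.21 × (1 + 0.019) = 5.3090.
r = 5.3090 / 42.11 + 0.019 = 0.12607 + 0.019 = 0.14507

14.51%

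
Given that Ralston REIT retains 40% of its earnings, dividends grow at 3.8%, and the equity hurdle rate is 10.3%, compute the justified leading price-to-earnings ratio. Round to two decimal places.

Payout ratio b = 1 − 0.40 = 0.60.
Justified leading P/E = b/(r−g) = 0.60/(0.103−0.038) = 9.2308

9.23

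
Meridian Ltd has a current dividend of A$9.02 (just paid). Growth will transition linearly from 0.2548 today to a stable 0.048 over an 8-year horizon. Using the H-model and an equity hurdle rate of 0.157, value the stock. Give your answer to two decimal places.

A$155.18

H-model: P₀ = D₀[(1+g_L) + H(g_S−g_L)]/(r−g_L), with H = 8/2 = 4.
P₀ = 9.02 × [(1+0.048) + 4×(0.2548−0.048)] / (0.157−0.048)
   = 9.02 × 1.8752 / 0.109 = 155.1771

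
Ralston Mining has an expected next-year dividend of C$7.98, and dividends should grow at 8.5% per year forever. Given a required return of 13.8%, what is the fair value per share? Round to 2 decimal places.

Gordon growth model: P₀ = D₁/(r − g), with D₁ = 7.98 given directly.
P₀ = 7.9800 / (0.138 − 0.085) = 7.9800 / 0.053 = 150.5660

C$150.57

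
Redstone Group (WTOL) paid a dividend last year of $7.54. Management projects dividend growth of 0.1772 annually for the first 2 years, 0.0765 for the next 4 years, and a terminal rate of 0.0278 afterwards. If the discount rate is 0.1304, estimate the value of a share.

Three-stage DDM. Project D₁…D_6; terminal Gordon value at t=6 with g = 0.0278; discount at r = 0.1304.
D_1 = 8.8761
D_2 = 10.4489
D_3 = 11.2483
D_4 = 12.1088
D_5 = 13.0351
D_6 = 14.0323
TV_6 = 14.4224/(0.1304−0.0278) = 140.5689
P₀ = Σ Dₜ/(1+r)ᵗ + TV_6/(1+r)^6 = 112.3955

$112.40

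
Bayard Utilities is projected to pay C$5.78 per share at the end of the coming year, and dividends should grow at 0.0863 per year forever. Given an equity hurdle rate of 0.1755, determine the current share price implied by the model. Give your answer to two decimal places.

Gordon growth model: P₀ = D₁/(r − g), with D₁ = 5.78 given directly.
P₀ = 5.7800 / (0.1755 − 0.0863) = 5.7800 / 0.0892 = 64.7982

C$64.80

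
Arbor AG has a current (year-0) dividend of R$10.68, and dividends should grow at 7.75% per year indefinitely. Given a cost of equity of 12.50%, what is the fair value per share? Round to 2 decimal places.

Gordon growth model: P₀ = D₁/(r − g). D₁ = 10.68 × (1 + 0.0775) = 11.5077.
P₀ = 11.5077 / (0.125 − 0.0775) = 11.5077 / 0.0475 = 242.2674

R$242.27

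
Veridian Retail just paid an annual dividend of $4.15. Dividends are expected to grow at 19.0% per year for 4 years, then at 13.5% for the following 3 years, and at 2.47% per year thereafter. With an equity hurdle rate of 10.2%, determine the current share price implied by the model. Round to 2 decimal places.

Three-stage DDM. Project D₁…D_7; terminal Gordon value at t=7 with g = 0.0247; discount at r = 0.102.
D_1 = 4.9385
D_2 = 5.8768
D_3 = 6.9934
D_4 = 8.3222
D_5 = 9.4456
D_6 = 10.7208
D_7 = 12.1681
TV_7 = 12.4687/(0.102−0.0247) = 161.3024
P₀ = Σ Dₜ/(1+r)ᵗ + TV_7/(1+r)^7 = 119.8804

$119.88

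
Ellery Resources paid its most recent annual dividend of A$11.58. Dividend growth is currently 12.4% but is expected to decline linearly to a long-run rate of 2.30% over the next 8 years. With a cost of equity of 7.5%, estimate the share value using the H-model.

H-model: P₀ = D₀[(1+g_L) + H(g_S−g_L)]/(r−g_L), with H = 8/2 = 4.
P₀ = 11.58 × [(1+0.023) + 4×(0.124−0.023)] / (0.075−0.023)
   = 11.58 × 1.4270 / 0.052 = 317.7819

A$317.78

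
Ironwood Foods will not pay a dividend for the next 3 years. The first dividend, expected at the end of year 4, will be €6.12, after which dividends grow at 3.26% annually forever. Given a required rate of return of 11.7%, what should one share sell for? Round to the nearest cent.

Deferred-dividend DDM. At t=3 the remaining stream is a growing perpetuity with first payment D_4 = 6.12.
V_3 = D_4/(r−g) = 6.12/(0.117−0.0326) = 72.5118
P₀ = V_3/(1+r)^3 = 72.5118/(1+0.117)^3 = 52.0295

€52.03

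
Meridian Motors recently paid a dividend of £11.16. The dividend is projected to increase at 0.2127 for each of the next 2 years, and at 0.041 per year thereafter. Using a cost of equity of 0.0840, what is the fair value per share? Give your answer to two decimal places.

£364.59

Two-stage DDM. Project D₁…D_2 at 0.2127, terminal growth 0.041, discount at r = 0.084.
D_1 = 13.5337
D_2 = 16.4124
Terminal value at t=2: TV = D_3/(r−g) = 17.0853/(0.084−0.041) = 397.3317
P₀ = 13.5337/(1+0.084)^1 + 16.4124/(1+0.084)^2 + 397.3317/(1+0.084)^2 = 364.5908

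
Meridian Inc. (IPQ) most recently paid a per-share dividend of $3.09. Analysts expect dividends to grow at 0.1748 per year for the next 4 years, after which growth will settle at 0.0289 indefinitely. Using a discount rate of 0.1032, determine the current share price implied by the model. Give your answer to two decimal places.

Two-stage DDM. Project D₁…D_4 at 0.1748, terminal growth 0.0289, discount at r = 0.1032.
D_1 = 3.6301
D_2 = 4.2647
D_3 = 5.0101
D_4 = 5.8859
Terminal value at t=4: TV = D_5/(r−g) = 6.0560/(0.1032−0.0289) = 81.5077
P₀ = 3.6301/(1+0.1032)^1 + 4.2647/(1+0.1032)^2 + 5.0101/(1+0.1032)^3 + 5.8859/(1+0.1032)^4 + 81.5077/(1+0.1032)^4 = 69.5276

$69.53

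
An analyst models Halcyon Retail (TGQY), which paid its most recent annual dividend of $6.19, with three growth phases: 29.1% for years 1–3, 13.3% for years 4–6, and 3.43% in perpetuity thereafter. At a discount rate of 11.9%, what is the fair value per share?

Three-stage DDM. Project D₁…D_6; terminal Gordon value at t=6 with g = 0.0343; discount at r = 0.119.
D_1 = 7.9913
D_2 = 10.3168
D_3 = 13.3189
D_4 = 15.0903
D_5 = 17.0974
D_6 = 19.3713
TV_6 = 20.0358/(0.119−0.0343) = 236.5496
P₀ = Σ Dₜ/(1+r)ᵗ + TV_6/(1+r)^6 = 174.6099

$174.61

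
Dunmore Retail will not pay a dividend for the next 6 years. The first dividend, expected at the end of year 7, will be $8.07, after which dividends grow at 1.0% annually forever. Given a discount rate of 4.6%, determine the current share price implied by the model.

Deferred-dividend DDM. At t=6 the remaining stream is a growing perpetuity with first payment D_7 = 8.07.
V_6 = D_7/(r−g) = 8.07/(0.046−0.01) = 224.1667
P₀ = V_6/(1+r)^6 = 224.1667/(1+0.046)^6 = 171.1516

$171.15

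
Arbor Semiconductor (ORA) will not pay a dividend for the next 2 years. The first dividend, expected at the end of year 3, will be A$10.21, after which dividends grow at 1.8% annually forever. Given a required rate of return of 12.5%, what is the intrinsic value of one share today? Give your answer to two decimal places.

Deferred-dividend DDM. At t=2 the remaining stream is a growing perpetuity with first payment D_3 = 10.21.
V_2 = D_3/(r−g) = 10.21/(0.125−0.018) = 95.4206
P₀ = V_2/(1+r)^2 = 95.4206/(1+0.125)^2 = 75.3940

A$75.39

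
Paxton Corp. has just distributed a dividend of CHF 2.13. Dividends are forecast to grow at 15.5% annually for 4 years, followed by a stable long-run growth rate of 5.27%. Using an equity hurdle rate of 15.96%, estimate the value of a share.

CHF 29.08

Two-stage DDM. Project D₁…D_4 at 0.155, terminal growth 0.0527, discount at r = 0.1596.
D_1 = 2.4602
D_2 = 2.8415
D_3 = 3.2819
D_4 = 3.7906
Terminal value at t=4: TV = D_5/(r−g) = 3.9904/(0.1596−0.0527) = 37.3280
P₀ = 2.4602/(1+0.1596)^1 + 2.8415/(1+0.1596)^2 + 3.2819/(1+0.1596)^3 + 3.7906/(1+0.1596)^4 + 37.3280/(1+0.1596)^4 = 29.0802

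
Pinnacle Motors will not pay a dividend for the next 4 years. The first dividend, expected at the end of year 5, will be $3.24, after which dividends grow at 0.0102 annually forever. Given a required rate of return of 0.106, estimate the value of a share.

Deferred-dividend DDM. At t=4 the remaining stream is a growing perpetuity with first payment D_5 = 3.24.
V_4 = D_5/(r−g) = 3.24/(0.106−0.0102) = 33.8205
P₀ = V_4/(1+r)^4 = 33.8205/(1+0.106)^4 = 22.6026

$22.60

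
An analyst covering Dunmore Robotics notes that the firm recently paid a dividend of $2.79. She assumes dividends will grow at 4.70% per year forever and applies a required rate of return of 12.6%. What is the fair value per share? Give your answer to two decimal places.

$36.98

Gordon growth model: P₀ = D₁/(r − g). D₁ = 2.79 × (1 + 0.047) = 2.9211.
P₀ = 2.9211 / (0.126 − 0.047) = 2.9211 / 0.079 = 36.9763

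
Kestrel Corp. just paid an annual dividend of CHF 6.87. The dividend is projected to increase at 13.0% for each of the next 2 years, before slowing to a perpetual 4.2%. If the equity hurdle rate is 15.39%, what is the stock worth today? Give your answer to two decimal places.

Two-stage DDM. Project D₁…D_2 at 0.13, terminal growth 0.042, discount at r = 0.1539.
D_1 = 7.7631
D_2 = 8.7723
Terminal value at t=2: TV = D_3/(r−g) = 9.1407/(0.1539−0.042) = 81.6867
P₀ = 7.7631/(1+0.1539)^1 + 8.7723/(1+0.1539)^2 + 81.6867/(1+0.1539)^2 = 74.6661

CHF 74.67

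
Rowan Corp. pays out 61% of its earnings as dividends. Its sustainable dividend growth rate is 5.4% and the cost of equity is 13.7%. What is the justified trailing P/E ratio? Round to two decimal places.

Justified trailing P/E = b(1+g)/(r−g) = 0.61×(1+0.054)/(0.137−0.054) = 7.7463

7.75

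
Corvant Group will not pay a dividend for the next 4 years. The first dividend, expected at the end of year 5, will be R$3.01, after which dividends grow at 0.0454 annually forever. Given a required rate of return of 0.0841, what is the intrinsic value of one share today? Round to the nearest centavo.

R$56.31

Deferred-dividend DDM. At t=4 the remaining stream is a growing perpetuity with first payment D_5 = 3.01.
V_4 = D_5/(r−g) = 3.01/(0.0841−0.0454) = 77.7778
P₀ = V_4/(1+r)^4 = 77.7778/(1+0.0841)^4 = 56.3090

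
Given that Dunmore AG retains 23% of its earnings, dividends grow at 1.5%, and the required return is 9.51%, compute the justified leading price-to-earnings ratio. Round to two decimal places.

Payout ratio b = 1 − 0.23 = 0.77.
Justified leading P/E = b/(r−g) = 0.77/(0.0951−0.015) = 9.6130

9.61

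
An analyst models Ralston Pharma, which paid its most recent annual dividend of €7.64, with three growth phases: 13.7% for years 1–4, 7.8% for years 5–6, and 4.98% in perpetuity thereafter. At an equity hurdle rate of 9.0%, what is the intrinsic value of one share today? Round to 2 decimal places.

€282.84

Three-stage DDM. Project D₁…D_6; terminal Gordon value at t=6 with g = 0.0498; discount at r = 0.09.
D_1 = 8.6867
D_2 = 9.8768
D_3 = 11.2299
D_4 = 12.7684
D_5 = 13.7643
D_6 = 14.8379
TV_6 = 15.5768/(0.09−0.0498) = 387.4835
P₀ = Σ Dₜ/(1+r)ᵗ + TV_6/(1+r)^6 = 282.8364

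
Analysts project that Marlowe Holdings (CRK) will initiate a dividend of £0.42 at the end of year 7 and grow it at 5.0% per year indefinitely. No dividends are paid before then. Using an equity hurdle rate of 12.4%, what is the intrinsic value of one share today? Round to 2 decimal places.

£2.81

Deferred-dividend DDM. At t=6 the remaining stream is a growing perpetuity with first payment D_7 = 0.42.
V_6 = D_7/(r−g) = 0.42/(0.124−0.05) = 5.6757
P₀ = V_6/(1+r)^6 = 5.6757/(1+0.124)^6 = 2.8146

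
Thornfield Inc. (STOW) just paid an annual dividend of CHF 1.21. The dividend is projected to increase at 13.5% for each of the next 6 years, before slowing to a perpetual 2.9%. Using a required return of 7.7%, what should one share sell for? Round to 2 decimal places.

Two-stage DDM. Project D₁…D_6 at 0.135, terminal growth 0.029, discount at r = 0.077.
D_1 = 1.3734
D_2 = 1.5588
D_3 = 1.7692
D_4 = 2.0080
D_5 = 2.2791
D_6 = 2.5868
Terminal value at t=6: TV = D_7/(r−g) = 2.6618/(0.077−0.029) = 55.4542
P₀ = 1.3734/(1+0.077)^1 + 1.5588/(1+0.077)^2 + 1.7692/(1+0.077)^3 + 2.0080/(1+0.077)^4 + 2.2791/(1+0.077)^5 + 2.5868/(1+0.077)^6 + 55.4542/(1+0.077)^6 = 44.2918

CHF 44.29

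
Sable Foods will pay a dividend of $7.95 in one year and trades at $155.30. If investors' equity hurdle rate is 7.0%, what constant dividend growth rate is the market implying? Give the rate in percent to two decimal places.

From P₀ = D₁/(r − g), the implied growth is g = r − D₁/P₀.
g = 0.07 − 7.95/155.30 = 0.07 − 0.05119 = 0.01881

1.88%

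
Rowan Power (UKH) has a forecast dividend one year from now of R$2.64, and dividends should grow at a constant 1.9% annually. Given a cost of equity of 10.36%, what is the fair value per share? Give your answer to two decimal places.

R$31.21

Gordon growth model: P₀ = D₁/(r − g), with D₁ = 2.64 given directly.
P₀ = 2.6400 / (0.1036 − 0.019) = 2.6400 / 0.0846 = 31.2057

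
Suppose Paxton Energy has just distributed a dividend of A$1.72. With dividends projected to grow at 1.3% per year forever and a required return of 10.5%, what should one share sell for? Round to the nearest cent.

Gordon growth model: P₀ = D₁/(r − g). D₁ = 1.72 × (1 + 0.013) = 1.7424.
P₀ = 1.7424 / (0.105 − 0.013) = 1.7424 / 0.092 = 18.9387

A$18.94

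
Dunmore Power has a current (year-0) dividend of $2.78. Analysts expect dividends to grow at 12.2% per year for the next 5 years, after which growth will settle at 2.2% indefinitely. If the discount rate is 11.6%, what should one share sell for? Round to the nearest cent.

$45.17

Two-stage DDM. Project D₁…D_5 at 0.122, terminal growth 0.022, discount at r = 0.116.
D_1 = 3.1192
D_2 = 3.4997
D_3 = 3.9267
D_4 = 4.4057
D_5 = 4.9432
Terminal value at t=5: TV = D_6/(r−g) = 5.0520/(0.116−0.022) = 53.7443
P₀ = 3.1192/(1+0.116)^1 + 3.4997/(1+0.116)^2 + 3.9267/(1+0.116)^3 + 4.4057/(1+0.116)^4 + 4.9432/(1+0.116)^5 + 53.7443/(1+0.116)^5 = 45.1722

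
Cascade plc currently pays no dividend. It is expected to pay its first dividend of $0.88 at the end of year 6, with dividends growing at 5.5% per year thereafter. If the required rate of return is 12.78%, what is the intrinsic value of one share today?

Deferred-dividend DDM. At t=5 the remaining stream is a growing perpetuity with first payment D_6 = 0.88.
V_5 = D_6/(r−g) = 0.88/(0.1278−0.055) = 12.0879
P₀ = V_5/(1+r)^5 = 12.0879/(1+0.1278)^5 = 6.6251

$6.63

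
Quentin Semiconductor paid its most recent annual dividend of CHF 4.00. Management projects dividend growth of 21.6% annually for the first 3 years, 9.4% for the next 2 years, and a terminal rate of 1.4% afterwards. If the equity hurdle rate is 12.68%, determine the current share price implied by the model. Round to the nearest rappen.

CHF 66.22

Three-stage DDM. Project D₁…D_5; terminal Gordon value at t=5 with g = 0.014; discount at r = 0.1268.
D_1 = 4.8640
D_2 = 5.9146
D_3 = 7.1922
D_4 = 7.8682
D_5 = 8.6079
TV_5 = 8.7284/(0.1268−0.014) = 77.3792
P₀ = Σ Dₜ/(1+r)ᵗ + TV_5/(1+r)^5 = 66.2197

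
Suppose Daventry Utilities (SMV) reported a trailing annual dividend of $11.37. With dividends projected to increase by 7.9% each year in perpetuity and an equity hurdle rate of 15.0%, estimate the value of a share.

$172.79

Gordon growth model: P₀ = D₁/(r − g). D₁ = 11.37 × (1 + 0.079) = 12.2682.
P₀ = 12.2682 / (0.15 − 0.079) = 12.2682 / 0.071 = 172.7920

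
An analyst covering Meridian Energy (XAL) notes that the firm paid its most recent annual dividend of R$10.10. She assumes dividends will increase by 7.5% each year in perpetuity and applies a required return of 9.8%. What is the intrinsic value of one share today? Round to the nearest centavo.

R$472.07

Gordon growth model: P₀ = D₁/(r − g). D₁ = 10.10 × (1 + 0.075) = 10.8575.
P₀ = 10.8575 / (0.098 − 0.075) = 10.8575 / 0.023 = 472.0652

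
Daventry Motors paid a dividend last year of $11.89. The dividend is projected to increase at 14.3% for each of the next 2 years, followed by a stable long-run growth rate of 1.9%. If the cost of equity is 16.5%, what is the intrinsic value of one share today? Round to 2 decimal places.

Two-stage DDM. Project D₁…D_2 at 0.143, terminal growth 0.019, discount at r = 0.165.
D_1 = 13.5903
D_2 = 15.5337
Terminal value at t=2: TV = D_3/(r−g) = 15.8288/(0.165−0.019) = 108.4166
P₀ = 13.5903/(1+0.165)^1 + 15.5337/(1+0.165)^2 + 108.4166/(1+0.165)^2 = 102.9917

$102.99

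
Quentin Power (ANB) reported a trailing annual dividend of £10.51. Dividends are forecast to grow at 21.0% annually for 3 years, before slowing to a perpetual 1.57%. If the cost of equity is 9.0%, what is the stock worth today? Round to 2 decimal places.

Two-stage DDM. Project D₁…D_3 at 0.21, terminal growth 0.0157, discount at r = 0.09.
D_1 = 12.7171
D_2 = 15.3877
D_3 = 18.6191
Terminal value at t=3: TV = D_4/(r−g) = 18.9114/(0.09−0.0157) = 254.5279
P₀ = 12.7171/(1+0.09)^1 + 15.3877/(1+0.09)^2 + 18.6191/(1+0.09)^3 + 254.5279/(1+0.09)^3 = 235.5382

£235.54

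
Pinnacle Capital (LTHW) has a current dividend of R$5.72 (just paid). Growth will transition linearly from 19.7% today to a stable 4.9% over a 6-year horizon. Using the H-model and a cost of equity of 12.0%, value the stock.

R$120.28

H-model: P₀ = D₀[(1+g_L) + H(g_S−g_L)]/(r−g_L), with H = 6/2 = 3.
P₀ = 5.72 × [(1+0.049) + 3×(0.197−0.049)] / (0.12−0.049)
   = 5.72 × 1.4930 / 0.071 = 120.2811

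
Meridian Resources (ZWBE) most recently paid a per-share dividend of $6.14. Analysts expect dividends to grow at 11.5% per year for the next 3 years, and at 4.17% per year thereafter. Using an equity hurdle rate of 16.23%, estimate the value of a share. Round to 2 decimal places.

Two-stage DDM. Project D₁…D_3 at 0.115, terminal growth 0.0417, discount at r = 0.1623.
D_1 = 6.8461
D_2 = 7.6334
D_3 = 8.5112
Terminal value at t=3: TV = D_4/(r−g) = 8.8662/(0.1623−0.0417) = 73.5171
P₀ = 6.8461/(1+0.1623)^1 + 7.6334/(1+0.1623)^2 + 8.5112/(1+0.1623)^3 + 73.5171/(1+0.1623)^3 = 63.7813

$63.78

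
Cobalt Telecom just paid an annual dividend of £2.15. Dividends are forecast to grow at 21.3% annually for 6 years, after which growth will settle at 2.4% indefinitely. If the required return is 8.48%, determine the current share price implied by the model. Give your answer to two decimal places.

£90.20

Two-stage DDM. Project D₁…D_6 at 0.213, terminal growth 0.024, discount at r = 0.0848.
D_1 = 2.6080
D_2 = 3.1634
D_3 = 3.8373
D_4 = 4.6546
D_5 = 5.6460
D_6 = 6.8486
Terminal value at t=6: TV = D_7/(r−g) = 7.0130/(0.0848−0.024) = 115.3452
P₀ = 2.6080/(1+0.0848)^1 + 3.1634/(1+0.0848)^2 + 3.8373/(1+0.0848)^3 + 4.6546/(1+0.0848)^4 + 5.6460/(1+0.0848)^5 + 6.8486/(1+0.0848)^6 + 115.3452/(1+0.0848)^6 = 90.1986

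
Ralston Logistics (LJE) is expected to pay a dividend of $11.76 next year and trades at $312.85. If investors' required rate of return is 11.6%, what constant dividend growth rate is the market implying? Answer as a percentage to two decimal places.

From P₀ = D₁/(r − g), the implied growth is g = r − D₁/P₀.
g = 0.116 − 11.76/312.85 = 0.116 − 0.03759 = 0.07841

7.84%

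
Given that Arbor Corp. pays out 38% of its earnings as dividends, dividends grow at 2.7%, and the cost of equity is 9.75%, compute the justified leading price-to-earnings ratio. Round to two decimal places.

Justified leading P/E = b/(r−g) = 0.38/(0.0975−0.027) = 5.3901

5.39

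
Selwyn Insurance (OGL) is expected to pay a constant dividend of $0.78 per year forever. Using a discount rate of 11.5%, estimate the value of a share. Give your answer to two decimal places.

Zero-growth DDM (perpetuity): P₀ = D/r = 0.78 / 0.115 = 6.7826

$6.78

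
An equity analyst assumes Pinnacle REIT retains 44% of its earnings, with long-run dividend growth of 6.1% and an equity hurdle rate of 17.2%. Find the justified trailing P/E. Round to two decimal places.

Payout ratio b = 1 − 0.44 = 0.56.
Justified trailing P/E = b(1+g)/(r−g) = 0.56×(1+0.061)/(0.172−0.061) = 5.3528

5.35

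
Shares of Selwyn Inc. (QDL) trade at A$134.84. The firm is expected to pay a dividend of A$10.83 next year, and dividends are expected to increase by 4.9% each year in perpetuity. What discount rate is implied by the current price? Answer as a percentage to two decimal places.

12.93%

Rearranging the constant-growth DDM: r = D₁/P₀ + g.
r = 10.8300 / 134.84 + 0.049 = 0.08032 + 0.049 = 0.12932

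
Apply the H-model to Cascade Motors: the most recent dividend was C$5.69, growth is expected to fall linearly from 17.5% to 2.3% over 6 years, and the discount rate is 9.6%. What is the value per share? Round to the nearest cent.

H-model: P₀ = D₀[(1+g_L) + H(g_S−g_L)]/(r−g_L), with H = 6/2 = 3.
P₀ = 5.69 × [(1+0.023) + 3×(0.175−0.023)] / (0.096−0.023)
   = 5.69 × 1.4790 / 0.073 = 115.2810

C$115.28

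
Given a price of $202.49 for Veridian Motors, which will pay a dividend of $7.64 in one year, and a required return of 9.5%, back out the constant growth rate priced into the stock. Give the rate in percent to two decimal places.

5.73%

From P₀ = D₁/(r − g), the implied growth is g = r − D₁/P₀.
g = 0.095 − 7.64/202.49 = 0.095 − 0.03773 = 0.05727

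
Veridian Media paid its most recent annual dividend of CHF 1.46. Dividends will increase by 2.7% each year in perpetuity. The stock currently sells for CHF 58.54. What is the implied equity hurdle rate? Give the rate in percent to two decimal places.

Rearranging the constant-growth DDM: r = D₁/P₀ + g.
D₁ = 1.46 × (1 + 0.027) = 1.4994.
r = 1.4994 / 58.54 + 0.027 = 0.02561 + 0.027 = 0.05261

5.26%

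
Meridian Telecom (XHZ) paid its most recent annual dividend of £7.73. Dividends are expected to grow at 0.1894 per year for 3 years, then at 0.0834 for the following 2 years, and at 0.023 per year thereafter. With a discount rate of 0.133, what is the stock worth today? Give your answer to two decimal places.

£118.35

Three-stage DDM. Project D₁…D_5; terminal Gordon value at t=5 with g = 0.023; discount at r = 0.133.
D_1 = 9.1941
D_2 = 10.9354
D_3 = 13.0066
D_4 = 14.0913
D_5 = 15.2666
TV_5 = 15.6177/(0.133−0.023) = 141.9789
P₀ = Σ Dₜ/(1+r)ᵗ + TV_5/(1+r)^5 = 118.3502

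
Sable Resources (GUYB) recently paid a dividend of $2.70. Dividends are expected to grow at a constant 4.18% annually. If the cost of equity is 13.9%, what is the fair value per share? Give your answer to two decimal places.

Gordon growth model: P₀ = D₁/(r − g). D₁ = 2.70 × (1 + 0.0418) = 2.8129.
P₀ = 2.8129 / (0.139 − 0.0418) = 2.8129 / 0.0972 = 28.9389

$28.94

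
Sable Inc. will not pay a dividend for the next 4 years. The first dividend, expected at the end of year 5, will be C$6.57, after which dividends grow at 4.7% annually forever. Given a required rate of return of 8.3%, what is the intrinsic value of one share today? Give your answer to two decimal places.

Deferred-dividend DDM. At t=4 the remaining stream is a growing perpetuity with first payment D_5 = 6.57.
V_4 = D_5/(r−g) = 6.57/(0.083−0.047) = 182.5000
P₀ = V_4/(1+r)^4 = 182.5000/(1+0.083)^4 = 132.6628

C$132.66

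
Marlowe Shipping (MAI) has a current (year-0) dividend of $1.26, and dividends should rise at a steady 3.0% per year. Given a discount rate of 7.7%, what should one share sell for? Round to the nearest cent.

Gordon growth model: P₀ = D₁/(r − g). D₁ = 1.26 × (1 + 0.03) = 1.2978.
P₀ = 1.2978 / (0.077 − 0.03) = 1.2978 / 0.047 = 27.6128

$27.61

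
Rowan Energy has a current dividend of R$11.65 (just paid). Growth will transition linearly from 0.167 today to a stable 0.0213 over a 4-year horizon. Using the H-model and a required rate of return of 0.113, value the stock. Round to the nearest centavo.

R$166.77

H-model: P₀ = D₀[(1+g_L) + H(g_S−g_L)]/(r−g_L), with H = 4/2 = 2.
P₀ = 11.65 × [(1+0.0213) + 2×(0.167−0.0213)] / (0.113−0.0213)
   = 11.65 × 1.3127 / 0.0917 = 166.7716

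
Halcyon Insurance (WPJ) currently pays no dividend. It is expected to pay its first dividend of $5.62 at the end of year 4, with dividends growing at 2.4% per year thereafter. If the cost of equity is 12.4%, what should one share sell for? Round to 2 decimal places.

Deferred-dividend DDM. At t=3 the remaining stream is a growing perpetuity with first payment D_4 = 5.62.
V_3 = D_4/(r−g) = 5.62/(0.124−0.024) = 56.2000
P₀ = V_3/(1+r)^3 = 56.2000/(1+0.124)^3 = 39.5765

$39.58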